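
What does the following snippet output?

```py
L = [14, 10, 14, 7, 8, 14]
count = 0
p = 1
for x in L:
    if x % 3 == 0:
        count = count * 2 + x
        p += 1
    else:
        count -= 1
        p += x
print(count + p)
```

62

x=14: not %3==0, count = 0-1 = -1; p=15
x=10: not %3==0, count = (-1)-1 = -2; p=25
x=14: not %3==0, count = (-2)-1 = -3; p=39
x=7: not %3==0, count = (-3)-1 = -4; p=46
x=8: not %3==0, count = (-4)-1 = -5; p=54
x=14: not %3==0, count = (-5)-1 = -6; p=68
count+p = (-6)+68 = 62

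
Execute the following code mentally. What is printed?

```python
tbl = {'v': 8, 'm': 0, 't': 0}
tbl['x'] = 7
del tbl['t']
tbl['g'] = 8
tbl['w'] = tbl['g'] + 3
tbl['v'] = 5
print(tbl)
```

{'v': 5, 'm': 0, 'x': 7, 'g': 8, 'w': 11}

tbl['x'] = 7 → {'v': 8, 'm': 0, 't': 0, 'x': 7}
del 't' → {'v': 8, 'm': 0, 'x': 7}
tbl['g'] = 8 → {'v': 8, 'm': 0, 'x': 7, 'g': 8}
tbl['w'] = tbl['g']+3 = 11 → {'v': 8, 'm': 0, 'x': 7, 'g': 8, 'w': 11}
tbl['v'] = 5 → {'v': 5, 'm': 0, 'x': 7, 'g': 8, 'w': 11}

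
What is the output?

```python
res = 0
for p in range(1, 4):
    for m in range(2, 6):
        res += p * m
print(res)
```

p=1,m=2: res = 0+2 = 2
p=1,m=3: res = 2+3 = 5
p=1,m=4: res = 5+4 = 9
p=1,m=5: res = 9+5 = 14
p=2,m=2: res = 14+4 = 18
p=2,m=3: res = 18+6 = 24
p=2,m=4: res = 24+8 = 32
p=2,m=5: res = 32+10 = 42
p=3,m=2: res = 42+6 = 48
p=3,m=3: res = 48+9 = 57
p=3,m=4: res = 57+12 = 69
p=3,m=5: res = 69+15 = 84

84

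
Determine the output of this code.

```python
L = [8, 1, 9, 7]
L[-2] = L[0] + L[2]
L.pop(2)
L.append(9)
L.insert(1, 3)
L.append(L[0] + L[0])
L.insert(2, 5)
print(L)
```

L[-2] = L[0]+L[2] = 8+9 = 17 → [8, 1, 17, 7]
pop(2) removes 17 → [8, 1, 7]
append 9 → [8, 1, 7, 9]
insert 3 at 1 → [8, 3, 1, 7, 9]
append L[0]+L[0] = 8+8 = 16 → [8, 3, 1, 7, 9, 16]
insert 5 at 2 → [8, 3, 5, 1, 7, 9, 16]

[8, 3, 5, 1, 7, 9, 16]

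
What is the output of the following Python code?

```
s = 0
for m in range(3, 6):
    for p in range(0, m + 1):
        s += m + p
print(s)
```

m=3,p=0: s = 0+3 = 3
m=3,p=1: s = 3+4 = 7
m=3,p=2: s = 7+5 = 12
m=3,p=3: s = 12+6 = 18
m=4,p=0: s = 18+4 = 22
m=4,p=1: s = 22+5 = 27
m=4,p=2: s = 27+6 = 33
m=4,p=3: s = 33+7 = 40
m=4,p=4: s = 40+8 = 48
m=5,p=0: s = 48+5 = 53
m=5,p=1: s = 53+6 = 59
m=5,p=2: s = 59+7 = 66
m=5,p=3: s = 66+8 = 74
m=5,p=4: s = 74+9 = 83
m=5,p=5: s = 83+10 = 93

93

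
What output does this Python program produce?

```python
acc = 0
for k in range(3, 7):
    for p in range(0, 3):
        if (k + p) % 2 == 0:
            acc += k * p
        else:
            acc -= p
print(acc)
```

22

k=3,p=0: odd sum, acc = 0-0 = 0
k=3,p=1: even sum, acc = 0+3 = 3
k=3,p=2: odd sum, acc = 3-2 = 1
k=4,p=0: even sum, acc = 1+0 = 1
k=4,p=1: odd sum, acc = 1-1 = 0
k=4,p=2: even sum, acc = 0+8 = 8
k=5,p=0: odd sum, acc = 8-0 = 8
k=5,p=1: even sum, acc = 8+5 = 13
k=5,p=2: odd sum, acc = 13-2 = 11
k=6,p=0: even sum, acc = 11+0 = 11
k=6,p=1: odd sum, acc = 11-1 = 10
k=6,p=2: even sum, acc = 10+12 = 22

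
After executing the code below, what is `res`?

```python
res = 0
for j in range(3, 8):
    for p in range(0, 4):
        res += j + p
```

130

j=3,p=0: res = 0+3 = 3
j=3,p=1: res = 3+4 = 7
j=3,p=2: res = 7+5 = 12
j=3,p=3: res = 12+6 = 18
j=4,p=0: res = 18+4 = 22
j=4,p=1: res = 22+5 = 27
j=4,p=2: res = 27+6 = 33
j=4,p=3: res = 33+7 = 40
j=5,p=0: res = 40+5 = 45
j=5,p=1: res = 45+6 = 51
j=5,p=2: res = 51+7 = 58
j=5,p=3: res = 58+8 = 66
j=6,p=0: res = 66+6 = 72
j=6,p=1: res = 72+7 = 79
j=6,p=2: res = 79+8 = 87
j=6,p=3: res = 87+9 = 96
j=7,p=0: res = 96+7 = 103
j=7,p=1: res = 103+8 = 111
j=7,p=2: res = 111+9 = 120
j=7,p=3: res = 120+10 = 130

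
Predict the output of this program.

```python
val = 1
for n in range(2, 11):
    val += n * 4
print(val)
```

217

n=2: val = 1+2*4 = 9
n=3: val = 9+3*4 = 21
n=4: val = 21+4*4 = 37
n=5: val = 37+5*4 = 57
n=6: val = 57+6*4 = 81
n=7: val = 81+7*4 = 109
n=8: val = 109+8*4 = 141
n=9: val = 141+9*4 = 177
n=10: val = 177+10*4 = 217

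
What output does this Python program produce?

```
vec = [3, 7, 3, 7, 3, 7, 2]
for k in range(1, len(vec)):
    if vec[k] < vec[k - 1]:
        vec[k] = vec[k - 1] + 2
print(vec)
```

[3, 7, 9, 11, 13, 15, 17]

k=1: 7>=3, unchanged → [3, 7, 3, 7, 3, 7, 2]
k=2: 3<7, vec[2] = 7+2 = 9 → [3, 7, 9, 7, 3, 7, 2]
k=3: 7<9, vec[3] = 9+2 = 11 → [3, 7, 9, 11, 3, 7, 2]
k=4: 3<11, vec[4] = 11+2 = 13 → [3, 7, 9, 11, 13, 7, 2]
k=5: 7<13, vec[5] = 13+2 = 15 → [3, 7, 9, 11, 13, 15, 2]
k=6: 2<15, vec[6] = 15+2 = 17 → [3, 7, 9, 11, 13, 15, 17]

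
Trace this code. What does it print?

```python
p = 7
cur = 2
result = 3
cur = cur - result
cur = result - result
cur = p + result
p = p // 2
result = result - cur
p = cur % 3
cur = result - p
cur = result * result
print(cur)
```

cur = 2-3 = -1
cur = 3-3 = 0
cur = 7+3 = 10
p = 7//2 = 3
result = 3-10 = -7
p = 10%3 = 1
cur = (-7)-1 = -8
cur = (-7)*(-7) = 49

49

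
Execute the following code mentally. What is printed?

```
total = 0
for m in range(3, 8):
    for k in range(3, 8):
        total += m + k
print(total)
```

250

m=3,k=3: total = 0+6 = 6
m=3,k=4: total = 6+7 = 13
m=3,k=5: total = 13+8 = 21
m=3,k=6: total = 21+9 = 30
m=3,k=7: total = 30+10 = 40
m=4,k=3: total = 40+7 = 47
m=4,k=4: total = 47+8 = 55
m=4,k=5: total = 55+9 = 64
m=4,k=6: total = 64+10 = 74
m=4,k=7: total = 74+11 = 85
m=5,k=3: total = 85+8 = 93
m=5,k=4: total = 93+9 = 102
m=5,k=5: total = 102+10 = 112
m=5,k=6: total = 112+11 = 123
m=5,k=7: total = 123+12 = 135
m=6,k=3: total = 135+9 = 144
m=6,k=4: total = 144+10 = 154
m=6,k=5: total = 154+11 = 165
m=6,k=6: total = 165+12 = 177
m=6,k=7: total = 177+13 = 190
m=7,k=3: total = 190+10 = 200
m=7,k=4: total = 200+11 = 211
m=7,k=5: total = 211+12 = 223
m=7,k=6: total = 223+13 = 236
m=7,k=7: total = 236+14 = 250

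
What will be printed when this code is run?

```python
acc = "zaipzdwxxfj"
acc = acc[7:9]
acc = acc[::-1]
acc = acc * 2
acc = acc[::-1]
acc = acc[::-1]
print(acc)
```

xxxx

slice [7:9] → 'xx'
reverse → 'xx'
repeat ×2 → 'xxxx'
reverse → 'xxxx'
reverse → 'xxxx'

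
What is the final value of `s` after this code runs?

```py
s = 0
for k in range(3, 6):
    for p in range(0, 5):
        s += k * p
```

k=3,p=0: s = 0+0 = 0
k=3,p=1: s = 0+3 = 3
k=3,p=2: s = 3+6 = 9
k=3,p=3: s = 9+9 = 18
k=3,p=4: s = 18+12 = 30
k=4,p=0: s = 30+0 = 30
k=4,p=1: s = 30+4 = 34
k=4,p=2: s = 34+8 = 42
k=4,p=3: s = 42+12 = 54
k=4,p=4: s = 54+16 = 70
k=5,p=0: s = 70+0 = 70
k=5,p=1: s = 70+5 = 75
k=5,p=2: s = 75+10 = 85
k=5,p=3: s = 85+15 = 100
k=5,p=4: s = 100+20 = 120

120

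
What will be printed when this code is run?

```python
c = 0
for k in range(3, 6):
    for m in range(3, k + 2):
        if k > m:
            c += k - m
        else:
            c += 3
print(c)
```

k=3,m=3: not 3>3, c = 0+3 = 3
k=3,m=4: not 3>4, c = 3+3 = 6
k=4,m=3: 4>3, c = 6+1 = 7
k=4,m=4: not 4>4, c = 7+3 = 10
k=4,m=5: not 4>5, c = 10+3 = 13
k=5,m=3: 5>3, c = 13+2 = 15
k=5,m=4: 5>4, c = 15+1 = 16
k=5,m=5: not 5>5, c = 16+3 = 19
k=5,m=6: not 5>6, c = 19+3 = 22

22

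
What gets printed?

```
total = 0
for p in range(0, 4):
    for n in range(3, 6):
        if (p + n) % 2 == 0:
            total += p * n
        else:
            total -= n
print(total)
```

16

p=0,n=3: odd sum, total = 0-3 = -3
p=0,n=4: even sum, total = (-3)+0 = -3
p=0,n=5: odd sum, total = (-3)-5 = -8
p=1,n=3: even sum, total = (-8)+3 = -5
p=1,n=4: odd sum, total = (-5)-4 = -9
p=1,n=5: even sum, total = (-9)+5 = -4
p=2,n=3: odd sum, total = (-4)-3 = -7
p=2,n=4: even sum, total = (-7)+8 = 1
p=2,n=5: odd sum, total = 1-5 = -4
p=3,n=3: even sum, total = (-4)+9 = 5
p=3,n=4: odd sum, total = 5-4 = 1
p=3,n=5: even sum, total = 1+15 = 16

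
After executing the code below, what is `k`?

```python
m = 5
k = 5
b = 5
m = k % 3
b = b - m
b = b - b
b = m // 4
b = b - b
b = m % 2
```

5

m = 5%3 = 2
b = 5-2 = 3
b = 3-3 = 0
b = 2//4 = 0
b = 0-0 = 0
b = 2%2 = 0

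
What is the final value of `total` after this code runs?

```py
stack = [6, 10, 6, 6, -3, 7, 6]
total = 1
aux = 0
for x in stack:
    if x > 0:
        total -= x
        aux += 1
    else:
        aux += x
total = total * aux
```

-120

x=6: >0, total = 1-6 = -5; aux=1
x=10: >0, total = (-5)-10 = -15; aux=2
x=6: >0, total = (-15)-6 = -21; aux=3
x=6: >0, total = (-21)-6 = -27; aux=4
x=-3: not >0; aux=1
x=7: >0, total = (-27)-7 = -34; aux=2
x=6: >0, total = (-34)-6 = -40; aux=3
total*aux = (-40)*3 = -120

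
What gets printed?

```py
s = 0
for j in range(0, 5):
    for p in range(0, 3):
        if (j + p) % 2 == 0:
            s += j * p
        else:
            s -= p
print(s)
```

9

j=0,p=0: even sum, s = 0+0 = 0
j=0,p=1: odd sum, s = 0-1 = -1
j=0,p=2: even sum, s = (-1)+0 = -1
j=1,p=0: odd sum, s = (-1)-0 = -1
j=1,p=1: even sum, s = (-1)+1 = 0
j=1,p=2: odd sum, s = 0-2 = -2
j=2,p=0: even sum, s = (-2)+0 = -2
j=2,p=1: odd sum, s = (-2)-1 = -3
j=2,p=2: even sum, s = (-3)+4 = 1
j=3,p=0: odd sum, s = 1-0 = 1
j=3,p=1: even sum, s = 1+3 = 4
j=3,p=2: odd sum, s = 4-2 = 2
j=4,p=0: even sum, s = 2+0 = 2
j=4,p=1: odd sum, s = 2-1 = 1
j=4,p=2: even sum, s = 1+8 = 9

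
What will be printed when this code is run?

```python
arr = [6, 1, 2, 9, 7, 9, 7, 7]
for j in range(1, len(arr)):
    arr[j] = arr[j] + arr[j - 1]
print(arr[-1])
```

48

j=1: arr[1] = 1+6 = 7 → [6, 7, 2, 9, 7, 9, 7, 7]
j=2: arr[2] = 2+7 = 9 → [6, 7, 9, 9, 7, 9, 7, 7]
j=3: arr[3] = 9+9 = 18 → [6, 7, 9, 18, 7, 9, 7, 7]
j=4: arr[4] = 7+18 = 25 → [6, 7, 9, 18, 25, 9, 7, 7]
j=5: arr[5] = 9+25 = 34 → [6, 7, 9, 18, 25, 34, 7, 7]
j=6: arr[6] = 7+34 = 41 → [6, 7, 9, 18, 25, 34, 41, 7]
j=7: arr[7] = 7+41 = 48 → [6, 7, 9, 18, 25, 34, 41, 48]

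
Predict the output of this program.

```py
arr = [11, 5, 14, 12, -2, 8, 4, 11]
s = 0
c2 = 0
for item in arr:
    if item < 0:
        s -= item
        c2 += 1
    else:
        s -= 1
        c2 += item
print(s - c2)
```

item=11: not <0, s = 0-1 = -1; c2=11
item=5: not <0, s = (-1)-1 = -2; c2=16
item=14: not <0, s = (-2)-1 = -3; c2=30
item=12: not <0, s = (-3)-1 = -4; c2=42
item=-2: <0, s = (-4)-(-2) = -2; c2=43
item=8: not <0, s = (-2)-1 = -3; c2=51
item=4: not <0, s = (-3)-1 = -4; c2=55
item=11: not <0, s = (-4)-1 = -5; c2=66
s-c2 = (-5)-66 = -71

-71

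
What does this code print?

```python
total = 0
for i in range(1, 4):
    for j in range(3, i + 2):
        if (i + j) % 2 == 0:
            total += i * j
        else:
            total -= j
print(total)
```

2

i=2,j=3: odd sum, total = 0-3 = -3
i=3,j=3: even sum, total = (-3)+9 = 6
i=3,j=4: odd sum, total = 6-4 = 2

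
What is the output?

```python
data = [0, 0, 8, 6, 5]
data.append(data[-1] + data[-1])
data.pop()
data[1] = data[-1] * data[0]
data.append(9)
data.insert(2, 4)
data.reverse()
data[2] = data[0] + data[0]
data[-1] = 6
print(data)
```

append data[-1]+data[-1] = 5+5 = 10 → [0, 0, 8, 6, 5, 10]
pop() removes 10 → [0, 0, 8, 6, 5]
data[1] = data[-1]*data[0] = 5*0 = 0 → [0, 0, 8, 6, 5]
append 9 → [0, 0, 8, 6, 5, 9]
insert 4 at 2 → [0, 0, 4, 8, 6, 5, 9]
reverse → [9, 5, 6, 8, 4, 0, 0]
data[2] = data[0]+data[0] = 9+9 = 18 → [9, 5, 18, 8, 4, 0, 0]
data[-1] = 6 → [9, 5, 18, 8, 4, 0, 6]

[9, 5, 18, 8, 4, 0, 6]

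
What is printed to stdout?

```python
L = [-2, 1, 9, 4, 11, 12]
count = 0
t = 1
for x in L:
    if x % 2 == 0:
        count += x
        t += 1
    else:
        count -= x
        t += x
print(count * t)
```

x=-2: even, count = 0+(-2) = -2; t=2
x=1: not even, count = (-2)-1 = -3; t=3
x=9: not even, count = (-3)-9 = -12; t=12
x=4: even, count = (-12)+4 = -8; t=13
x=11: not even, count = (-8)-11 = -19; t=24
x=12: even, count = (-19)+12 = -7; t=25
count*t = (-7)*25 = -175

-175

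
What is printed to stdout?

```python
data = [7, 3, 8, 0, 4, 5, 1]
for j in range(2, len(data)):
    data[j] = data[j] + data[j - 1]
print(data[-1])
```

21

j=2: data[2] = 8+3 = 11 → [7, 3, 11, 0, 4, 5, 1]
j=3: data[3] = 0+11 = 11 → [7, 3, 11, 11, 4, 5, 1]
j=4: data[4] = 4+11 = 15 → [7, 3, 11, 11, 15, 5, 1]
j=5: data[5] = 5+15 = 20 → [7, 3, 11, 11, 15, 20, 1]
j=6: data[6] = 1+20 = 21 → [7, 3, 11, 11, 15, 20, 21]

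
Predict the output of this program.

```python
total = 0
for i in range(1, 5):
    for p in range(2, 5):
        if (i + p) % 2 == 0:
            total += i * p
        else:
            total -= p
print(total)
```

30

i=1,p=2: odd sum, total = 0-2 = -2
i=1,p=3: even sum, total = (-2)+3 = 1
i=1,p=4: odd sum, total = 1-4 = -3
i=2,p=2: even sum, total = (-3)+4 = 1
i=2,p=3: odd sum, total = 1-3 = -2
i=2,p=4: even sum, total = (-2)+8 = 6
i=3,p=2: odd sum, total = 6-2 = 4
i=3,p=3: even sum, total = 4+9 = 13
i=3,p=4: odd sum, total = 13-4 = 9
i=4,p=2: even sum, total = 9+8 = 17
i=4,p=3: odd sum, total = 17-3 = 14
i=4,p=4: even sum, total = 14+16 = 30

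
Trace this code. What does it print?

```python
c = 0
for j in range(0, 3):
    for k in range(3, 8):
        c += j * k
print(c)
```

j=0,k=3: c = 0+0 = 0
j=0,k=4: c = 0+0 = 0
j=0,k=5: c = 0+0 = 0
j=0,k=6: c = 0+0 = 0
j=0,k=7: c = 0+0 = 0
j=1,k=3: c = 0+3 = 3
j=1,k=4: c = 3+4 = 7
j=1,k=5: c = 7+5 = 12
j=1,k=6: c = 12+6 = 18
j=1,k=7: c = 18+7 = 25
j=2,k=3: c = 25+6 = 31
j=2,k=4: c = 31+8 = 39
j=2,k=5: c = 39+10 = 49
j=2,k=6: c = 49+12 = 61
j=2,k=7: c = 61+14 = 75

75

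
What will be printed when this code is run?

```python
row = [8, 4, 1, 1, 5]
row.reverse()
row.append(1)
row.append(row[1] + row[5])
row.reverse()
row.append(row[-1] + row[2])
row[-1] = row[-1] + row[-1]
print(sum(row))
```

48

reverse → [5, 1, 1, 4, 8]
append 1 → [5, 1, 1, 4, 8, 1]
append row[1]+row[5] = 1+1 = 2 → [5, 1, 1, 4, 8, 1, 2]
reverse → [2, 1, 8, 4, 1, 1, 5]
append row[-1]+row[2] = 5+8 = 13 → [2, 1, 8, 4, 1, 1, 5, 13]
row[-1] = row[-1]+row[-1] = 13+13 = 26 → [2, 1, 8, 4, 1, 1, 5, 26]
sum = 48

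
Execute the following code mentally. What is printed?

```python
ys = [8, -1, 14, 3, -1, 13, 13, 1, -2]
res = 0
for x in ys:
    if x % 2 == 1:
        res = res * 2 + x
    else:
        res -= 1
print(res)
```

x=8: not odd, res = 0-1 = -1
x=-1: odd, res = (-1)*2+(-1) = -3
x=14: not odd, res = (-3)-1 = -4
x=3: odd, res = (-4)*2+3 = -5
x=-1: odd, res = (-5)*2+(-1) = -11
x=13: odd, res = (-11)*2+13 = -9
x=13: odd, res = (-9)*2+13 = -5
x=1: odd, res = (-5)*2+1 = -9
x=-2: not odd, res = (-9)-1 = -10

-10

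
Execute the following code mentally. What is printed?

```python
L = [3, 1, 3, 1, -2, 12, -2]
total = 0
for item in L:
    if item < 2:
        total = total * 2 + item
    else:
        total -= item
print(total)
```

-90

item=3: not <2, total = 0-3 = -3
item=1: <2, total = (-3)*2+1 = -5
item=3: not <2, total = (-5)-3 = -8
item=1: <2, total = (-8)*2+1 = -15
item=-2: <2, total = (-15)*2+(-2) = -32
item=12: not <2, total = (-32)-12 = -44
item=-2: <2, total = (-44)*2+(-2) = -90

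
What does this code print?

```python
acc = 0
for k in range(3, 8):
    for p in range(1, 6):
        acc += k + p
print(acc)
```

k=3,p=1: acc = 0+4 = 4
k=3,p=2: acc = 4+5 = 9
k=3,p=3: acc = 9+6 = 15
k=3,p=4: acc = 15+7 = 22
k=3,p=5: acc = 22+8 = 30
k=4,p=1: acc = 30+5 = 35
k=4,p=2: acc = 35+6 = 41
k=4,p=3: acc = 41+7 = 48
k=4,p=4: acc = 48+8 = 56
k=4,p=5: acc = 56+9 = 65
k=5,p=1: acc = 65+6 = 71
k=5,p=2: acc = 71+7 = 78
k=5,p=3: acc = 78+8 = 86
k=5,p=4: acc = 86+9 = 95
k=5,p=5: acc = 95+10 = 105
k=6,p=1: acc = 105+7 = 112
k=6,p=2: acc = 112+8 = 120
k=6,p=3: acc = 120+9 = 129
k=6,p=4: acc = 129+10 = 139
k=6,p=5: acc = 139+11 = 150
k=7,p=1: acc = 150+8 = 158
k=7,p=2: acc = 158+9 = 167
k=7,p=3: acc = 167+10 = 177
k=7,p=4: acc = 177+11 = 188
k=7,p=5: acc = 188+12 = 200

200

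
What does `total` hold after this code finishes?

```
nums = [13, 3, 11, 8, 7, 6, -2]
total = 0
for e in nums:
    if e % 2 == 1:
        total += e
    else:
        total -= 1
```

31

e=13: odd, total = 0+13 = 13
e=3: odd, total = 13+3 = 16
e=11: odd, total = 16+11 = 27
e=8: not odd, total = 27-1 = 26
e=7: odd, total = 26+7 = 33
e=6: not odd, total = 33-1 = 32
e=-2: not odd, total = 32-1 = 31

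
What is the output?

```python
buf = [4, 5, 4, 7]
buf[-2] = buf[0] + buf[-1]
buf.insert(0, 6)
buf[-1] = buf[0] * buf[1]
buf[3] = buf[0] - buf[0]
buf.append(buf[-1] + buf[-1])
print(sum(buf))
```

87

buf[-2] = buf[0]+buf[-1] = 4+7 = 11 → [4, 5, 11, 7]
insert 6 at 0 → [6, 4, 5, 11, 7]
buf[-1] = buf[0]*buf[1] = 6*4 = 24 → [6, 4, 5, 11, 24]
buf[3] = buf[0]-buf[0] = 6-6 = 0 → [6, 4, 5, 0, 24]
append buf[-1]+buf[-1] = 24+24 = 48 → [6, 4, 5, 0, 24, 48]
sum = 87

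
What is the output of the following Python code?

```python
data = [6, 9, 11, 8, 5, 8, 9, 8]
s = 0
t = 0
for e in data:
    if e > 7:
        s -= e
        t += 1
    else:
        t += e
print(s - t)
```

e=6: not >7; t=6
e=9: >7, s = 0-9 = -9; t=7
e=11: >7, s = (-9)-11 = -20; t=8
e=8: >7, s = (-20)-8 = -28; t=9
e=5: not >7; t=14
e=8: >7, s = (-28)-8 = -36; t=15
e=9: >7, s = (-36)-9 = -45; t=16
e=8: >7, s = (-45)-8 = -53; t=17
s-t = (-53)-17 = -70

-70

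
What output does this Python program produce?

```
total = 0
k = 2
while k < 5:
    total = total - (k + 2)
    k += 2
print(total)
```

-10

k=2: total = 0-4 = -4
k=4: total = (-4)-6 = -10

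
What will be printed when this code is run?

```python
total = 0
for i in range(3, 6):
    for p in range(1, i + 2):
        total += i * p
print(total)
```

195

i=3,p=1: total = 0+3 = 3
i=3,p=2: total = 3+6 = 9
i=3,p=3: total = 9+9 = 18
i=3,p=4: total = 18+12 = 30
i=4,p=1: total = 30+4 = 34
i=4,p=2: total = 34+8 = 42
i=4,p=3: total = 42+12 = 54
i=4,p=4: total = 54+16 = 70
i=4,p=5: total = 70+20 = 90
i=5,p=1: total = 90+5 = 95
i=5,p=2: total = 95+10 = 105
i=5,p=3: total = 105+15 = 120
i=5,p=4: total = 120+20 = 140
i=5,p=5: total = 140+25 = 165
i=5,p=6: total = 165+30 = 195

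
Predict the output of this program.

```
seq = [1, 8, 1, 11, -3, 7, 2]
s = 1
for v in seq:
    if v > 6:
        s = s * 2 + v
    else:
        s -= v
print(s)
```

v=1: not >6, s = 1-1 = 0
v=8: >6, s = 0*2+8 = 8
v=1: not >6, s = 8-1 = 7
v=11: >6, s = 7*2+11 = 25
v=-3: not >6, s = 25-(-3) = 28
v=7: >6, s = 28*2+7 = 63
v=2: not >6, s = 63-2 = 61

61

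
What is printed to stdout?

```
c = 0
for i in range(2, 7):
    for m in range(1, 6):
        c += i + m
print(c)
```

175

i=2,m=1: c = 0+3 = 3
i=2,m=2: c = 3+4 = 7
i=2,m=3: c = 7+5 = 12
i=2,m=4: c = 12+6 = 18
i=2,m=5: c = 18+7 = 25
i=3,m=1: c = 25+4 = 29
i=3,m=2: c = 29+5 = 34
i=3,m=3: c = 34+6 = 40
i=3,m=4: c = 40+7 = 47
i=3,m=5: c = 47+8 = 55
i=4,m=1: c = 55+5 = 60
i=4,m=2: c = 60+6 = 66
i=4,m=3: c = 66+7 = 73
i=4,m=4: c = 73+8 = 81
i=4,m=5: c = 81+9 = 90
i=5,m=1: c = 90+6 = 96
i=5,m=2: c = 96+7 = 103
i=5,m=3: c = 103+8 = 111
i=5,m=4: c = 111+9 = 120
i=5,m=5: c = 120+10 = 130
i=6,m=1: c = 130+7 = 137
i=6,m=2: c = 137+8 = 145
i=6,m=3: c = 145+9 = 154
i=6,m=4: c = 154+10 = 164
i=6,m=5: c = 164+11 = 175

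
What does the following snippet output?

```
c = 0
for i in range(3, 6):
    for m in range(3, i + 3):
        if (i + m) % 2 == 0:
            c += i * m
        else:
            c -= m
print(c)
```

117

i=3,m=3: even sum, c = 0+9 = 9
i=3,m=4: odd sum, c = 9-4 = 5
i=3,m=5: even sum, c = 5+15 = 20
i=4,m=3: odd sum, c = 20-3 = 17
i=4,m=4: even sum, c = 17+16 = 33
i=4,m=5: odd sum, c = 33-5 = 28
i=4,m=6: even sum, c = 28+24 = 52
i=5,m=3: even sum, c = 52+15 = 67
i=5,m=4: odd sum, c = 67-4 = 63
i=5,m=5: even sum, c = 63+25 = 88
i=5,m=6: odd sum, c = 88-6 = 82
i=5,m=7: even sum, c = 82+35 = 117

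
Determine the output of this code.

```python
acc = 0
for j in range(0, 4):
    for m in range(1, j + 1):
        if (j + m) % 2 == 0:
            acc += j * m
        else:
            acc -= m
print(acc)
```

14

j=1,m=1: even sum, acc = 0+1 = 1
j=2,m=1: odd sum, acc = 1-1 = 0
j=2,m=2: even sum, acc = 0+4 = 4
j=3,m=1: even sum, acc = 4+3 = 7
j=3,m=2: odd sum, acc = 7-2 = 5
j=3,m=3: even sum, acc = 5+9 = 14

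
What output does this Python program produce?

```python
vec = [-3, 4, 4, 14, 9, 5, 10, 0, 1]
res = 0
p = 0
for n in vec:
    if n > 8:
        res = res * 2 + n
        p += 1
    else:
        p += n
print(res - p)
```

n=-3: not >8; p=-3
n=4: not >8; p=1
n=4: not >8; p=5
n=14: >8, res = 0*2+14 = 14; p=6
n=9: >8, res = 14*2+9 = 37; p=7
n=5: not >8; p=12
n=10: >8, res = 37*2+10 = 84; p=13
n=0: not >8; p=13
n=1: not >8; p=14
res-p = 84-14 = 70

70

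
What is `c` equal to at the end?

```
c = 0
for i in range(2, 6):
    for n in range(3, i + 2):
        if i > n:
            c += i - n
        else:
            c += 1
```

11

i=2,n=3: not 2>3, c = 0+1 = 1
i=3,n=3: not 3>3, c = 1+1 = 2
i=3,n=4: not 3>4, c = 2+1 = 3
i=4,n=3: 4>3, c = 3+1 = 4
i=4,n=4: not 4>4, c = 4+1 = 5
i=4,n=5: not 4>5, c = 5+1 = 6
i=5,n=3: 5>3, c = 6+2 = 8
i=5,n=4: 5>4, c = 8+1 = 9
i=5,n=5: not 5>5, c = 9+1 = 10
i=5,n=6: not 5>6, c = 10+1 = 11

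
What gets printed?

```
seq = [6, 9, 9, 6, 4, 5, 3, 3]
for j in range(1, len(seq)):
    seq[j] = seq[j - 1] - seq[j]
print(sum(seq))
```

j=1: seq[1] = 6-9 = -3 → [6, -3, 9, 6, 4, 5, 3, 3]
j=2: seq[2] = (-3)-9 = -12 → [6, -3, -12, 6, 4, 5, 3, 3]
j=3: seq[3] = (-12)-6 = -18 → [6, -3, -12, -18, 4, 5, 3, 3]
j=4: seq[4] = (-18)-4 = -22 → [6, -3, -12, -18, -22, 5, 3, 3]
j=5: seq[5] = (-22)-5 = -27 → [6, -3, -12, -18, -22, -27, 3, 3]
j=6: seq[6] = (-27)-3 = -30 → [6, -3, -12, -18, -22, -27, -30, 3]
j=7: seq[7] = (-30)-3 = -33 → [6, -3, -12, -18, -22, -27, -30, -33]
sum = -139

-139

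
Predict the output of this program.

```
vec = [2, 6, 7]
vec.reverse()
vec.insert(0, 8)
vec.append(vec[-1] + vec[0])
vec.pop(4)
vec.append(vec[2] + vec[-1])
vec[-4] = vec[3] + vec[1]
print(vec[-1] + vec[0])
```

reverse → [7, 6, 2]
insert 8 at 0 → [8, 7, 6, 2]
append vec[-1]+vec[0] = 2+8 = 10 → [8, 7, 6, 2, 10]
pop(4) removes 10 → [8, 7, 6, 2]
append vec[2]+vec[-1] = 6+2 = 8 → [8, 7, 6, 2, 8]
vec[-4] = vec[3]+vec[1] = 2+7 = 9 → [8, 9, 6, 2, 8]
vec[-1]+vec[0] = 8+8 = 16

16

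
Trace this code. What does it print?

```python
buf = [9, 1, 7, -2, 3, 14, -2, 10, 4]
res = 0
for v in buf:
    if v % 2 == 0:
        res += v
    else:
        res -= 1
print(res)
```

20

v=9: not even, res = 0-1 = -1
v=1: not even, res = (-1)-1 = -2
v=7: not even, res = (-2)-1 = -3
v=-2: even, res = (-3)+(-2) = -5
v=3: not even, res = (-5)-1 = -6
v=14: even, res = (-6)+14 = 8
v=-2: even, res = 8+(-2) = 6
v=10: even, res = 6+10 = 16
v=4: even, res = 16+4 = 20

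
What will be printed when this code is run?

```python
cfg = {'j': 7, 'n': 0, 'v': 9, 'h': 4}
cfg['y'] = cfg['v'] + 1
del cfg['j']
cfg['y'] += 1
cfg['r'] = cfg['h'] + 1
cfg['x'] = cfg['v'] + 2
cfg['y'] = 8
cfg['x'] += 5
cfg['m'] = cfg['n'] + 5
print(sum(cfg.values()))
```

47

cfg['y'] = cfg['v']+1 = 10 → {'j': 7, 'n': 0, 'v': 9, 'h': 4, 'y': 10}
del 'j' → {'n': 0, 'v': 9, 'h': 4, 'y': 10}
cfg['y'] = 10+1 = 11 → {'n': 0, 'v': 9, 'h': 4, 'y': 11}
cfg['r'] = cfg['h']+1 = 5 → {'n': 0, 'v': 9, 'h': 4, 'y': 11, 'r': 5}
cfg['x'] = cfg['v']+2 = 11 → {'n': 0, 'v': 9, 'h': 4, 'y': 11, 'r': 5, 'x': 11}
cfg['y'] = 8 → {'n': 0, 'v': 9, 'h': 4, 'y': 8, 'r': 5, 'x': 11}
cfg['x'] = 11+5 = 16 → {'n': 0, 'v': 9, 'h': 4, 'y': 8, 'r': 5, 'x': 16}
cfg['m'] = cfg['n']+5 = 5 → {'n': 0, 'v': 9, 'h': 4, 'y': 8, 'r': 5, 'x': 16, 'm': 5}
sum of values = 47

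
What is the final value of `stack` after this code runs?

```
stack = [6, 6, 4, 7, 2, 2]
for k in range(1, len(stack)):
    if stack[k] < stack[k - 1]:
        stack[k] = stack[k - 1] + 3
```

[6, 6, 9, 12, 15, 18]

k=1: 6>=6, unchanged → [6, 6, 4, 7, 2, 2]
k=2: 4<6, stack[2] = 6+3 = 9 → [6, 6, 9, 7, 2, 2]
k=3: 7<9, stack[3] = 9+3 = 12 → [6, 6, 9, 12, 2, 2]
k=4: 2<12, stack[4] = 12+3 = 15 → [6, 6, 9, 12, 15, 2]
k=5: 2<15, stack[5] = 15+3 = 18 → [6, 6, 9, 12, 15, 18]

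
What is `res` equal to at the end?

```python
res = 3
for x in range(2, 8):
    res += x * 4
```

111

x=2: res = 3+2*4 = 11
x=3: res = 11+3*4 = 23
x=4: res = 23+4*4 = 39
x=5: res = 39+5*4 = 59
x=6: res = 59+6*4 = 83
x=7: res = 83+7*4 = 111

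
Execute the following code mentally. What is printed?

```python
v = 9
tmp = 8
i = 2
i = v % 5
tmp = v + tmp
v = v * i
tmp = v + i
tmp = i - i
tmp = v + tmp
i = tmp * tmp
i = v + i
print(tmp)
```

i = 9%5 = 4
tmp = 9+8 = 17
v = 9*4 = 36
tmp = 36+4 = 40
tmp = 4-4 = 0
tmp = 36+0 = 36
i = 36*36 = 1296
i = 36+1296 = 1332

36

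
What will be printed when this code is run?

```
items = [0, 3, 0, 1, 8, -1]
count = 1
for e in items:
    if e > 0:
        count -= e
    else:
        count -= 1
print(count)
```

-14

e=0: not >0, count = 1-1 = 0
e=3: >0, count = 0-3 = -3
e=0: not >0, count = (-3)-1 = -4
e=1: >0, count = (-4)-1 = -5
e=8: >0, count = (-5)-8 = -13
e=-1: not >0, count = (-13)-1 = -14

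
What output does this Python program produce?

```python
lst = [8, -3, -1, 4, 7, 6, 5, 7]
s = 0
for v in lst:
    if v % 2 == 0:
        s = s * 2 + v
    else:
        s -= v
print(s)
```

v=8: even, s = 0*2+8 = 8
v=-3: not even, s = 8-(-3) = 11
v=-1: not even, s = 11-(-1) = 12
v=4: even, s = 12*2+4 = 28
v=7: not even, s = 28-7 = 21
v=6: even, s = 21*2+6 = 48
v=5: not even, s = 48-5 = 43
v=7: not even, s = 43-7 = 36

36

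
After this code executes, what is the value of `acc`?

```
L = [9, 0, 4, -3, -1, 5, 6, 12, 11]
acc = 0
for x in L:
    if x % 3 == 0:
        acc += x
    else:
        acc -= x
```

5

x=9: %3==0, acc = 0+9 = 9
x=0: %3==0, acc = 9+0 = 9
x=4: not %3==0, acc = 9-4 = 5
x=-3: %3==0, acc = 5+(-3) = 2
x=-1: not %3==0, acc = 2-(-1) = 3
x=5: not %3==0, acc = 3-5 = -2
x=6: %3==0, acc = (-2)+6 = 4
x=12: %3==0, acc = 4+12 = 16
x=11: not %3==0, acc = 16-11 = 5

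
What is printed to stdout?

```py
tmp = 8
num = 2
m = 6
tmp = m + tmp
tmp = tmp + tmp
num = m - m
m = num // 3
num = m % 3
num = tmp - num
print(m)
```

tmp = 6+8 = 14
tmp = 14+14 = 28
num = 6-6 = 0
m = 0//3 = 0
num = 0%3 = 0
num = 28-0 = 28

0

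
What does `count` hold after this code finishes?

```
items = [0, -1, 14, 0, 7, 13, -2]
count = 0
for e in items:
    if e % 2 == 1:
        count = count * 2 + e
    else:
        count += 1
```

40

e=0: not odd, count = 0+1 = 1
e=-1: odd, count = 1*2+(-1) = 1
e=14: not odd, count = 1+1 = 2
e=0: not odd, count = 2+1 = 3
e=7: odd, count = 3*2+7 = 13
e=13: odd, count = 13*2+13 = 39
e=-2: not odd, count = 39+1 = 40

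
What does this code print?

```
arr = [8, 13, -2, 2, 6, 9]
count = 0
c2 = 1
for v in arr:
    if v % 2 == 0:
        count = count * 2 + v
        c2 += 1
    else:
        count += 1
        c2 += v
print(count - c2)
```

v=8: even, count = 0*2+8 = 8; c2=2
v=13: not even, count = 8+1 = 9; c2=15
v=-2: even, count = 9*2+(-2) = 16; c2=16
v=2: even, count = 16*2+2 = 34; c2=17
v=6: even, count = 34*2+6 = 74; c2=18
v=9: not even, count = 74+1 = 75; c2=27
count-c2 = 75-27 = 48

48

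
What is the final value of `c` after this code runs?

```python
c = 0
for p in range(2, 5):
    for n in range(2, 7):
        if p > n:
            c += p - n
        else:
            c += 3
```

p=2,n=2: not 2>2, c = 0+3 = 3
p=2,n=3: not 2>3, c = 3+3 = 6
p=2,n=4: not 2>4, c = 6+3 = 9
p=2,n=5: not 2>5, c = 9+3 = 12
p=2,n=6: not 2>6, c = 12+3 = 15
p=3,n=2: 3>2, c = 15+1 = 16
p=3,n=3: not 3>3, c = 16+3 = 19
p=3,n=4: not 3>4, c = 19+3 = 22
p=3,n=5: not 3>5, c = 22+3 = 25
p=3,n=6: not 3>6, c = 25+3 = 28
p=4,n=2: 4>2, c = 28+2 = 30
p=4,n=3: 4>3, c = 30+1 = 31
p=4,n=4: not 4>4, c = 31+3 = 34
p=4,n=5: not 4>5, c = 34+3 = 37
p=4,n=6: not 4>6, c = 37+3 = 40

40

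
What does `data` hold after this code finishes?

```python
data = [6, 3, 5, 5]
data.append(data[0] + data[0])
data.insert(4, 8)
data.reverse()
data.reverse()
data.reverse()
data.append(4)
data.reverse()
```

[4, 6, 3, 5, 5, 8, 12]

append data[0]+data[0] = 6+6 = 12 → [6, 3, 5, 5, 12]
insert 8 at 4 → [6, 3, 5, 5, 8, 12]
reverse → [12, 8, 5, 5, 3, 6]
reverse → [6, 3, 5, 5, 8, 12]
reverse → [12, 8, 5, 5, 3, 6]
append 4 → [12, 8, 5, 5, 3, 6, 4]
reverse → [4, 6, 3, 5, 5, 8, 12]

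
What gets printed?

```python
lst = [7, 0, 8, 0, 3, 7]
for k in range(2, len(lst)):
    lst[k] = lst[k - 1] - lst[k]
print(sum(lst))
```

-38

k=2: lst[2] = 0-8 = -8 → [7, 0, -8, 0, 3, 7]
k=3: lst[3] = (-8)-0 = -8 → [7, 0, -8, -8, 3, 7]
k=4: lst[4] = (-8)-3 = -11 → [7, 0, -8, -8, -11, 7]
k=5: lst[5] = (-11)-7 = -18 → [7, 0, -8, -8, -11, -18]
sum = -38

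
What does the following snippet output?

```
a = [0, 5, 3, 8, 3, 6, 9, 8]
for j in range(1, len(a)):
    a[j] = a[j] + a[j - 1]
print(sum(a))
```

149

j=1: a[1] = 5+0 = 5 → [0, 5, 3, 8, 3, 6, 9, 8]
j=2: a[2] = 3+5 = 8 → [0, 5, 8, 8, 3, 6, 9, 8]
j=3: a[3] = 8+8 = 16 → [0, 5, 8, 16, 3, 6, 9, 8]
j=4: a[4] = 3+16 = 19 → [0, 5, 8, 16, 19, 6, 9, 8]
j=5: a[5] = 6+19 = 25 → [0, 5, 8, 16, 19, 25, 9, 8]
j=6: a[6] = 9+25 = 34 → [0, 5, 8, 16, 19, 25, 34, 8]
j=7: a[7] = 8+34 = 42 → [0, 5, 8, 16, 19, 25, 34, 42]
sum = 149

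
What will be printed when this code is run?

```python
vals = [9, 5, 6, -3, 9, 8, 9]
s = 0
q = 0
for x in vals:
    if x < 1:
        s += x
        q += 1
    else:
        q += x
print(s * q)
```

-141

x=9: not <1; q=9
x=5: not <1; q=14
x=6: not <1; q=20
x=-3: <1, s = 0+(-3) = -3; q=21
x=9: not <1; q=30
x=8: not <1; q=38
x=9: not <1; q=47
s*q = (-3)*47 = -141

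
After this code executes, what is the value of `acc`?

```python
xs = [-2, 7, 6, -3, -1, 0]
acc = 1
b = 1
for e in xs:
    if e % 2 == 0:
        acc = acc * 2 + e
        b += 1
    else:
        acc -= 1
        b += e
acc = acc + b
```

e=-2: even, acc = 1*2+(-2) = 0; b=2
e=7: not even, acc = 0-1 = -1; b=9
e=6: even, acc = (-1)*2+6 = 4; b=10
e=-3: not even, acc = 4-1 = 3; b=7
e=-1: not even, acc = 3-1 = 2; b=6
e=0: even, acc = 2*2+0 = 4; b=7
acc+b = 4+7 = 11

11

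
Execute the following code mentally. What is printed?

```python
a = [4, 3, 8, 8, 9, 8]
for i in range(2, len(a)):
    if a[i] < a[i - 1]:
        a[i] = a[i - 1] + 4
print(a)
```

i=2: 8>=3, unchanged → [4, 3, 8, 8, 9, 8]
i=3: 8>=8, unchanged → [4, 3, 8, 8, 9, 8]
i=4: 9>=8, unchanged → [4, 3, 8, 8, 9, 8]
i=5: 8<9, a[5] = 9+4 = 13 → [4, 3, 8, 8, 9, 13]

[4, 3, 8, 8, 9, 13]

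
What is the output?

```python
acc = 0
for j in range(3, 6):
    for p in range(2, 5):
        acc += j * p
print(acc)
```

108

j=3,p=2: acc = 0+6 = 6
j=3,p=3: acc = 6+9 = 15
j=3,p=4: acc = 15+12 = 27
j=4,p=2: acc = 27+8 = 35
j=4,p=3: acc = 35+12 = 47
j=4,p=4: acc = 47+16 = 63
j=5,p=2: acc = 63+10 = 73
j=5,p=3: acc = 73+15 = 88
j=5,p=4: acc = 88+20 = 108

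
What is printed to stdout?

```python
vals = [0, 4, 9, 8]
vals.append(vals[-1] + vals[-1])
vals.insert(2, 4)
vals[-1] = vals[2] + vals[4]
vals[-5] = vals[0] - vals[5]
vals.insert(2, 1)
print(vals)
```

[0, -12, 1, 4, 9, 8, 12]

append vals[-1]+vals[-1] = 8+8 = 16 → [0, 4, 9, 8, 16]
insert 4 at 2 → [0, 4, 4, 9, 8, 16]
vals[-1] = vals[2]+vals[4] = 4+8 = 12 → [0, 4, 4, 9, 8, 12]
vals[-5] = vals[0]-vals[5] = 0-12 = -12 → [0, -12, 4, 9, 8, 12]
insert 1 at 2 → [0, -12, 1, 4, 9, 8, 12]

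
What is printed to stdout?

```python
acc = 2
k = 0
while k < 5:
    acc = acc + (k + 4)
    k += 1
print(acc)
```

k=0: acc = 2+4 = 6
k=1: acc = 6+5 = 11
k=2: acc = 11+6 = 17
k=3: acc = 17+7 = 24
k=4: acc = 24+8 = 32

32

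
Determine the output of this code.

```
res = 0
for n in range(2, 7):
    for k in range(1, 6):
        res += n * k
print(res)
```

n=2,k=1: res = 0+2 = 2
n=2,k=2: res = 2+4 = 6
n=2,k=3: res = 6+6 = 12
n=2,k=4: res = 12+8 = 20
n=2,k=5: res = 20+10 = 30
n=3,k=1: res = 30+3 = 33
n=3,k=2: res = 33+6 = 39
n=3,k=3: res = 39+9 = 48
n=3,k=4: res = 48+12 = 60
n=3,k=5: res = 60+15 = 75
n=4,k=1: res = 75+4 = 79
n=4,k=2: res = 79+8 = 87
n=4,k=3: res = 87+12 = 99
n=4,k=4: res = 99+16 = 115
n=4,k=5: res = 115+20 = 135
n=5,k=1: res = 135+5 = 140
n=5,k=2: res = 140+10 = 150
n=5,k=3: res = 150+15 = 165
n=5,k=4: res = 165+20 = 185
n=5,k=5: res = 185+25 = 210
n=6,k=1: res = 210+6 = 216
n=6,k=2: res = 216+12 = 228
n=6,k=3: res = 228+18 = 246
n=6,k=4: res = 246+24 = 270
n=6,k=5: res = 270+30 = 300

300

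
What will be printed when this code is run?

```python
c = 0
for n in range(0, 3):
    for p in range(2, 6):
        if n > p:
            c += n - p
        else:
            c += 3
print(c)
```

n=0,p=2: not 0>2, c = 0+3 = 3
n=0,p=3: not 0>3, c = 3+3 = 6
n=0,p=4: not 0>4, c = 6+3 = 9
n=0,p=5: not 0>5, c = 9+3 = 12
n=1,p=2: not 1>2, c = 12+3 = 15
n=1,p=3: not 1>3, c = 15+3 = 18
n=1,p=4: not 1>4, c = 18+3 = 21
n=1,p=5: not 1>5, c = 21+3 = 24
n=2,p=2: not 2>2, c = 24+3 = 27
n=2,p=3: not 2>3, c = 27+3 = 30
n=2,p=4: not 2>4, c = 30+3 = 33
n=2,p=5: not 2>5, c = 33+3 = 36

36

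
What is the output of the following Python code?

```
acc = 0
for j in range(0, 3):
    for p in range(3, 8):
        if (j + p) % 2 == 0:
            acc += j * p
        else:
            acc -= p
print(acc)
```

-5

j=0,p=3: odd sum, acc = 0-3 = -3
j=0,p=4: even sum, acc = (-3)+0 = -3
j=0,p=5: odd sum, acc = (-3)-5 = -8
j=0,p=6: even sum, acc = (-8)+0 = -8
j=0,p=7: odd sum, acc = (-8)-7 = -15
j=1,p=3: even sum, acc = (-15)+3 = -12
j=1,p=4: odd sum, acc = (-12)-4 = -16
j=1,p=5: even sum, acc = (-16)+5 = -11
j=1,p=6: odd sum, acc = (-11)-6 = -17
j=1,p=7: even sum, acc = (-17)+7 = -10
j=2,p=3: odd sum, acc = (-10)-3 = -13
j=2,p=4: even sum, acc = (-13)+8 = -5
j=2,p=5: odd sum, acc = (-5)-5 = -10
j=2,p=6: even sum, acc = (-10)+12 = 2
j=2,p=7: odd sum, acc = 2-7 = -5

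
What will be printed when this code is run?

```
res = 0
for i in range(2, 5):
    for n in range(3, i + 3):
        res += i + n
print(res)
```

i=2,n=3: res = 0+5 = 5
i=2,n=4: res = 5+6 = 11
i=3,n=3: res = 11+6 = 17
i=3,n=4: res = 17+7 = 24
i=3,n=5: res = 24+8 = 32
i=4,n=3: res = 32+7 = 39
i=4,n=4: res = 39+8 = 47
i=4,n=5: res = 47+9 = 56
i=4,n=6: res = 56+10 = 66

66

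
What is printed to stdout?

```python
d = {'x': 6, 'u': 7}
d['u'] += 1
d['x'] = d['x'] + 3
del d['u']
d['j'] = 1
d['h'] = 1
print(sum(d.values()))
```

d['u'] = 7+1 = 8 → {'x': 6, 'u': 8}
d['x'] = d['x']+3 = 9 → {'x': 9, 'u': 8}
del 'u' → {'x': 9}
d['j'] = 1 → {'x': 9, 'j': 1}
d['h'] = 1 → {'x': 9, 'j': 1, 'h': 1}
sum of values = 11

11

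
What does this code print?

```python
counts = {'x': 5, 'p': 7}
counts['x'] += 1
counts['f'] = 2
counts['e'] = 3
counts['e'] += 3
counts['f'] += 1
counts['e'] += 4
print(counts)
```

{'x': 6, 'p': 7, 'f': 3, 'e': 10}

counts['x'] = 5+1 = 6 → {'x': 6, 'p': 7}
counts['f'] = 2 → {'x': 6, 'p': 7, 'f': 2}
counts['e'] = 3 → {'x': 6, 'p': 7, 'f': 2, 'e': 3}
counts['e'] = 3+3 = 6 → {'x': 6, 'p': 7, 'f': 2, 'e': 6}
counts['f'] = 2+1 = 3 → {'x': 6, 'p': 7, 'f': 3, 'e': 6}
counts['e'] = 6+4 = 10 → {'x': 6, 'p': 7, 'f': 3, 'e': 10}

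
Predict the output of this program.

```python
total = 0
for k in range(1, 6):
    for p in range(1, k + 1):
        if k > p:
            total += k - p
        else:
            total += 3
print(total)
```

k=1,p=1: not 1>1, total = 0+3 = 3
k=2,p=1: 2>1, total = 3+1 = 4
k=2,p=2: not 2>2, total = 4+3 = 7
k=3,p=1: 3>1, total = 7+2 = 9
k=3,p=2: 3>2, total = 9+1 = 10
k=3,p=3: not 3>3, total = 10+3 = 13
k=4,p=1: 4>1, total = 13+3 = 16
k=4,p=2: 4>2, total = 16+2 = 18
k=4,p=3: 4>3, total = 18+1 = 19
k=4,p=4: not 4>4, total = 19+3 = 22
k=5,p=1: 5>1, total = 22+4 = 26
k=5,p=2: 5>2, total = 26+3 = 29
k=5,p=3: 5>3, total = 29+2 = 31
k=5,p=4: 5>4, total = 31+1 = 32
k=5,p=5: not 5>5, total = 32+3 = 35

35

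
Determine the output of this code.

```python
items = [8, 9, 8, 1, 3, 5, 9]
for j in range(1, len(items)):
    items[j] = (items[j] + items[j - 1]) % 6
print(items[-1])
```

1

j=1: items[1] = (9+8)%6 = 5 → [8, 5, 8, 1, 3, 5, 9]
j=2: items[2] = (8+5)%6 = 1 → [8, 5, 1, 1, 3, 5, 9]
j=3: items[3] = (1+1)%6 = 2 → [8, 5, 1, 2, 3, 5, 9]
j=4: items[4] = (3+2)%6 = 5 → [8, 5, 1, 2, 5, 5, 9]
j=5: items[5] = (5+5)%6 = 4 → [8, 5, 1, 2, 5, 4, 9]
j=6: items[6] = (9+4)%6 = 1 → [8, 5, 1, 2, 5, 4, 1]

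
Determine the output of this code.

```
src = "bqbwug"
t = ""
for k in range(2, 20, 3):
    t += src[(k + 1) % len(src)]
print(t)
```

wbwbwb

k=2: add src[3]='w' → 'w'
k=5: add src[0]='b' → 'wb'
k=8: add src[3]='w' → 'wbw'
k=11: add src[0]='b' → 'wbwb'
k=14: add src[3]='w' → 'wbwbw'
k=17: add src[0]='b' → 'wbwbwb'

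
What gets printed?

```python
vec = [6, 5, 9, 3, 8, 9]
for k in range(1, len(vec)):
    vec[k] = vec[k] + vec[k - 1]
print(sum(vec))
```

k=1: vec[1] = 5+6 = 11 → [6, 11, 9, 3, 8, 9]
k=2: vec[2] = 9+11 = 20 → [6, 11, 20, 3, 8, 9]
k=3: vec[3] = 3+20 = 23 → [6, 11, 20, 23, 8, 9]
k=4: vec[4] = 8+23 = 31 → [6, 11, 20, 23, 31, 9]
k=5: vec[5] = 9+31 = 40 → [6, 11, 20, 23, 31, 40]
sum = 131

131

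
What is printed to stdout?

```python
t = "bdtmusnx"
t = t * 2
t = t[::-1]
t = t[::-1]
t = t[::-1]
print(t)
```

repeat ×2 → 'bdtmusnxbdtmusnx'
reverse → 'xnsumtdbxnsumtdb'
reverse → 'bdtmusnxbdtmusnx'
reverse → 'xnsumtdbxnsumtdb'

xnsumtdbxnsumtdb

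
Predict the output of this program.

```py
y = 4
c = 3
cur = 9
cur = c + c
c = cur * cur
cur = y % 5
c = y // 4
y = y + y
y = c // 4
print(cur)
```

cur = 3+3 = 6
c = 6*6 = 36
cur = 4%5 = 4
c = 4//4 = 1
y = 4+4 = 8
y = 1//4 = 0

4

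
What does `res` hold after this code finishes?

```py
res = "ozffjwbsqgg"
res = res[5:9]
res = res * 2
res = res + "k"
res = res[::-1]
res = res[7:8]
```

slice [5:9] → 'wbsq'
repeat ×2 → 'wbsqwbsq'
+ 'k' → 'wbsqwbsqk'
reverse → 'kqsbwqsbw'
slice [7:8] → 'b'

'b'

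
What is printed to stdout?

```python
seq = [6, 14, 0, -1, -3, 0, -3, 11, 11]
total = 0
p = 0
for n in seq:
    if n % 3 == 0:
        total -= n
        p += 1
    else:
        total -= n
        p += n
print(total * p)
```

n=6: %3==0, total = 0-6 = -6; p=1
n=14: not %3==0, total = (-6)-14 = -20; p=15
n=0: %3==0, total = (-20)-0 = -20; p=16
n=-1: not %3==0, total = (-20)-(-1) = -19; p=15
n=-3: %3==0, total = (-19)-(-3) = -16; p=16
n=0: %3==0, total = (-16)-0 = -16; p=17
n=-3: %3==0, total = (-16)-(-3) = -13; p=18
n=11: not %3==0, total = (-13)-11 = -24; p=29
n=11: not %3==0, total = (-24)-11 = -35; p=40
total*p = (-35)*40 = -1400

-1400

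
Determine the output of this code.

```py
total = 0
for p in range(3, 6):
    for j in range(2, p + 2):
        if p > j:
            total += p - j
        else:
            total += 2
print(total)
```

22

p=3,j=2: 3>2, total = 0+1 = 1
p=3,j=3: not 3>3, total = 1+2 = 3
p=3,j=4: not 3>4, total = 3+2 = 5
p=4,j=2: 4>2, total = 5+2 = 7
p=4,j=3: 4>3, total = 7+1 = 8
p=4,j=4: not 4>4, total = 8+2 = 10
p=4,j=5: not 4>5, total = 10+2 = 12
p=5,j=2: 5>2, total = 12+3 = 15
p=5,j=3: 5>3, total = 15+2 = 17
p=5,j=4: 5>4, total = 17+1 = 18
p=5,j=5: not 5>5, total = 18+2 = 20
p=5,j=6: not 5>6, total = 20+2 = 22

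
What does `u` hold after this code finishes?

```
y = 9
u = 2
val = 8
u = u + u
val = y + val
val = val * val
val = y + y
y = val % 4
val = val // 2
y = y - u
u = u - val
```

-5

u = 2+2 = 4
val = 9+8 = 17
val = 17*17 = 289
val = 9+9 = 18
y = 18%4 = 2
val = 18//2 = 9
y = 2-4 = -2
u = 4-9 = -5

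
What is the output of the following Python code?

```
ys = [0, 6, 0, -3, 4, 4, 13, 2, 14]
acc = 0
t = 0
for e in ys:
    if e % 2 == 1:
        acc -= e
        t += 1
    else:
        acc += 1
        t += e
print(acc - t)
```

e=0: not odd, acc = 0+1 = 1; t=0
e=6: not odd, acc = 1+1 = 2; t=6
e=0: not odd, acc = 2+1 = 3; t=6
e=-3: odd, acc = 3-(-3) = 6; t=7
e=4: not odd, acc = 6+1 = 7; t=11
e=4: not odd, acc = 7+1 = 8; t=15
e=13: odd, acc = 8-13 = -5; t=16
e=2: not odd, acc = (-5)+1 = -4; t=18
e=14: not odd, acc = (-4)+1 = -3; t=32
acc-t = (-3)-32 = -35

-35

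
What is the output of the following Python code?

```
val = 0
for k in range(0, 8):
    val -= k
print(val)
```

-28

k=0: val = 0-0 = 0
k=1: val = 0-1 = -1
k=2: val = (-1)-2 = -3
k=3: val = (-3)-3 = -6
k=4: val = (-6)-4 = -10
k=5: val = (-10)-5 = -15
k=6: val = (-15)-6 = -21
k=7: val = (-21)-7 = -28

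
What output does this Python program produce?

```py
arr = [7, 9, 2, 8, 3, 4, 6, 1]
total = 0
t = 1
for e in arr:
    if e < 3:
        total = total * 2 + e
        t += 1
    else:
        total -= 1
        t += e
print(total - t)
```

e=7: not <3, total = 0-1 = -1; t=8
e=9: not <3, total = (-1)-1 = -2; t=17
e=2: <3, total = (-2)*2+2 = -2; t=18
e=8: not <3, total = (-2)-1 = -3; t=26
e=3: not <3, total = (-3)-1 = -4; t=29
e=4: not <3, total = (-4)-1 = -5; t=33
e=6: not <3, total = (-5)-1 = -6; t=39
e=1: <3, total = (-6)*2+1 = -11; t=40
total-t = (-11)-40 = -51

-51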